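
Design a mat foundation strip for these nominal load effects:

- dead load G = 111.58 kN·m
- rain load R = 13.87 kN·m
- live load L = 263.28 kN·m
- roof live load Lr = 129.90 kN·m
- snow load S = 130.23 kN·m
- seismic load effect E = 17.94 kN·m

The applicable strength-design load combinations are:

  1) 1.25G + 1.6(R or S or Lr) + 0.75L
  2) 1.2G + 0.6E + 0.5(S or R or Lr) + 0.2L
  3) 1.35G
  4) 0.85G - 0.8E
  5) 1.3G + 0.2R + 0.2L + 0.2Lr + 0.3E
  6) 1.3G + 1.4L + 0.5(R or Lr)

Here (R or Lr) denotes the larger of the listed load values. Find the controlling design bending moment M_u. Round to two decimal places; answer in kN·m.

578.60 kN·m

(R or S or Lr) → S = 130.23 kN·m; (S or R or Lr) → S = 130.23 kN·m; (R or Lr) → Lr = 129.90 kN·m.
1) 1.25(111.58) + 1.6(130.23) + 0.75(263.28) = 545.30
2) 1.2(111.58) + 0.6(17.94) + 0.5(130.23) + 0.2(263.28) = 262.43
3) 1.35(111.58) = 150.63
4) 0.85(111.58) - 0.8(17.94) = 80.49
5) 1.3(111.58) + 0.2(13.87) + 0.2(263.28) + 0.2(129.90) + 0.3(17.94) = 231.85
6) 1.3(111.58) + 1.4(263.28) + 0.5(129.90) = 578.60
Combination 6 governs: M_u = 578.60 kN·m.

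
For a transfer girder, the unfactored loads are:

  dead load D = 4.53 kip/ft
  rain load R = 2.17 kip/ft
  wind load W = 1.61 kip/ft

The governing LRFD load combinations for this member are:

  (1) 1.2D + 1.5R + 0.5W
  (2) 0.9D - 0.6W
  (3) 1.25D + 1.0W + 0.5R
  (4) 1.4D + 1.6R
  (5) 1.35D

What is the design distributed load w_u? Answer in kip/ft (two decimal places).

(1) 1.2(4.53) + 1.5(2.17) + 0.5(1.61) = 9.50
(2) 0.9(4.53) - 0.6(1.61) = 4.08 - 0.97 = 3.11
(3) 1.25(4.53) + 1.0(1.61) + 0.5(2.17) = 5.66 + 1.61 + 1.09 = 8.36
(4) 1.4(4.53) + 1.6(2.17) = 6.34 + 3.47 = 9.81
(5) 1.35(4.53) = 6.12
The controlling combination is 4, giving 9.81 kip/ft.

9.81 kip/ft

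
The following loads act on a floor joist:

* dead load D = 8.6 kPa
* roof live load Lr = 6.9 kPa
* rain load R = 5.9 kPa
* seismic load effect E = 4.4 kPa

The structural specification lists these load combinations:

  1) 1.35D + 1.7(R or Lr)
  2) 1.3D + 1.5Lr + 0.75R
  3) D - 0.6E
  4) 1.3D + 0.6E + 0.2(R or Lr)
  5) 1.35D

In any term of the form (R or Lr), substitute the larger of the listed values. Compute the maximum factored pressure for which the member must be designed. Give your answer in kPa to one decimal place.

26.0 kPa

(R or Lr) → Lr = 6.9 kPa.
1) 1.35(8.6) + 1.7(6.9) = 23.3
2) 1.3(8.6) + 1.5(6.9) + 0.75(5.9) = 26.0
3) 1.0(8.6) - 0.6(4.4) = 6.0
4) 1.3(8.6) + 0.6(4.4) + 0.2(6.9) = 15.2
5) 1.35(8.6) = 11.6
The controlling combination is 2, giving 26.0 kPa.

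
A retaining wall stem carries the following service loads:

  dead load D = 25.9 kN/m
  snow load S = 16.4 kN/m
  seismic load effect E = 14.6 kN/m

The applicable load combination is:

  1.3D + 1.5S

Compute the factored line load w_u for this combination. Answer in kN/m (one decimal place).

58.3 kN/m

1.3(25.9) + 1.5(16.4) = 33.7 + 24.6 = 58.3
w_u = 58.3 kN/m.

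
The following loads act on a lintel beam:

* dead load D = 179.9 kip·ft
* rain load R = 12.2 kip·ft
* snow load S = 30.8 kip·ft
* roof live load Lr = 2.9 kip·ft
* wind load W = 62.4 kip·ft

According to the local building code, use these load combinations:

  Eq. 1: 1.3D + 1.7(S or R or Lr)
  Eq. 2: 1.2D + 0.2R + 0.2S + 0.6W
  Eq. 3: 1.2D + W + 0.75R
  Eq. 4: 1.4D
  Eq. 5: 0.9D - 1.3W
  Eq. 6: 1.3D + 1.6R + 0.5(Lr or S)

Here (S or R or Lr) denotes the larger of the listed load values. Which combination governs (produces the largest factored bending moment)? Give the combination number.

(S or R or Lr) → S = 30.8 kip·ft; (Lr or S) → S = 30.8 kip·ft.
Eq. 1: 1.3(179.9) + 1.7(30.8) = 233.87 + 52.36 = 286.23
Eq. 2: 1.2(179.9) + 0.2(12.2) + 0.2(30.8) + 0.6(62.4) = 215.88 + 2.44 + 6.16 + 37.44 = 261.92
Eq. 3: 1.2(179.9) + 1.0(62.4) + 0.75(12.2) = 215.88 + 62.40 + 9.15 = 287.43
Eq. 4: 1.4(179.9) = 251.86
Eq. 5: 0.9(179.9) - 1.3(62.4) = 161.91 - 81.12 = 80.79
Eq. 6: 1.3(179.9) + 1.6(12.2) + 0.5(30.8) = 233.87 + 19.52 + 15.40 = 268.79
The largest value is 287.43 kip·ft from combination 3.

Combination 3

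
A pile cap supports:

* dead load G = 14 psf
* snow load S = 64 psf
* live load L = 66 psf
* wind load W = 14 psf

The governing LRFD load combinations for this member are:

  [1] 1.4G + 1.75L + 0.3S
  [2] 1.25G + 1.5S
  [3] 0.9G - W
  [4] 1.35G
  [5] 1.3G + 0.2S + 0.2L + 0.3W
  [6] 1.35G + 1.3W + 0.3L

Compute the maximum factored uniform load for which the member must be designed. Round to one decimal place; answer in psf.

154.3 psf

[1] 1.4(14) + 1.75(66) + 0.3(64) = 19.6 + 115.5 + 19.2 = 154.3
[2] 1.25(14) + 1.5(64) = 17.5 + 96.0 = 113.5
[3] 0.9(14) - 1.0(14) = 12.6 - 14.0 = -1.4
[4] 1.35(14) = 18.9
[5] 1.3(14) + 0.2(64) + 0.2(66) + 0.3(14) = 18.2 + 12.8 + 13.2 + 4.2 = 48.4
[6] 1.35(14) + 1.3(14) + 0.3(66) = 18.9 + 18.2 + 19.8 = 56.9
The controlling combination is 1, giving 154.3 psf.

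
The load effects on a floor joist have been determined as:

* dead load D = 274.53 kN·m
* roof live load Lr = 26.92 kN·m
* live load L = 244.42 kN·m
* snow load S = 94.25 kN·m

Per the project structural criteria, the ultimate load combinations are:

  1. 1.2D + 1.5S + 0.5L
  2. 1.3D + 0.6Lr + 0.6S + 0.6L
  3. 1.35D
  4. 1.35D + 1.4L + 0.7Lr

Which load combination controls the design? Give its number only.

1. 1.2(274.53) + 1.5(94.25) + 0.5(244.42) = 593.02
2. 1.3(274.53) + 0.6(26.92) + 0.6(94.25) + 0.6(244.42) = 356.89 + 16.15 + 56.55 + 146.65 = 576.24
3. 1.35(274.53) = 370.62
4. 1.35(274.53) + 1.4(244.42) + 0.7(26.92) = 370.62 + 342.19 + 18.84 = 731.65
The largest value is 731.65 kN·m from combination 4.

Combination 4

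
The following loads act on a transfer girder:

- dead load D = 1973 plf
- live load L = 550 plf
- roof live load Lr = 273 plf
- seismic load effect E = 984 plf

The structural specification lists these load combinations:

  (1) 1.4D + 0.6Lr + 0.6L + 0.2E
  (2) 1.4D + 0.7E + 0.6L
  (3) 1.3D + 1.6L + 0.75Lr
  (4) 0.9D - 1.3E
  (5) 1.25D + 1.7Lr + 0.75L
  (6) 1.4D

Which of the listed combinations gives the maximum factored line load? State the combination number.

(1) 1.4(1973) + 0.6(273) + 0.6(550) + 0.2(984) = 3452.80
(2) 1.4(1973) + 0.7(984) + 0.6(550) = 3781.00
(3) 1.3(1973) + 1.6(550) + 0.75(273) = 3649.65
(4) 0.9(1973) - 1.3(984) = 496.50
(5) 1.25(1973) + 1.7(273) + 0.75(550) = 3342.85
(6) 1.4(1973) = 2762.20
The largest value is 3781.00 plf from combination 2.

Combination 2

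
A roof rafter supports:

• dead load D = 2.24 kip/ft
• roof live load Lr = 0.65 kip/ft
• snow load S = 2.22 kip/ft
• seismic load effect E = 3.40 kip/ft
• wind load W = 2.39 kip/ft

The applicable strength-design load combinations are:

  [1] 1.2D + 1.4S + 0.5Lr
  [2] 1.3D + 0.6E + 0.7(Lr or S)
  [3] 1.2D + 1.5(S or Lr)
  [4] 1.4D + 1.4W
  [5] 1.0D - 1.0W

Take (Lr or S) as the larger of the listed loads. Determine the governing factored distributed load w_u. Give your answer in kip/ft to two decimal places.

6.51 kip/ft

(Lr or S) → S = 2.22 kip/ft; (S or Lr) → S = 2.22 kip/ft.
[1] 1.2(2.24) + 1.4(2.22) + 0.5(0.65) = 6.12
[2] 1.3(2.24) + 0.6(3.40) + 0.7(2.22) = 6.51
[3] 1.2(2.24) + 1.5(2.22) = 6.02
[4] 1.4(2.24) + 1.4(2.39) = 6.48
[5] 1.0(2.24) - 1.0(2.39) = -0.15
Maximum is from combination 2.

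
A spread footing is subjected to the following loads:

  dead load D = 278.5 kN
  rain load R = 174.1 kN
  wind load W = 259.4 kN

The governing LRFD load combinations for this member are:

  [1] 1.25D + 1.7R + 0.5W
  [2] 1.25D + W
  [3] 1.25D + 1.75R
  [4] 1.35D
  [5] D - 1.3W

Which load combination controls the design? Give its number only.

Combination 1

[1] 1.25(278.5) + 1.7(174.1) + 0.5(259.4) = 348.1 + 296.0 + 129.7 = 773.8
[2] 1.25(278.5) + 1.0(259.4) = 348.1 + 259.4 = 607.5
[3] 1.25(278.5) + 1.75(174.1) = 348.1 + 304.7 = 652.8
[4] 1.35(278.5) = 376.0
[5] 1.0(278.5) - 1.3(259.4) = 278.5 - 337.2 = -58.7
The largest value is 773.8 kN from combination 1.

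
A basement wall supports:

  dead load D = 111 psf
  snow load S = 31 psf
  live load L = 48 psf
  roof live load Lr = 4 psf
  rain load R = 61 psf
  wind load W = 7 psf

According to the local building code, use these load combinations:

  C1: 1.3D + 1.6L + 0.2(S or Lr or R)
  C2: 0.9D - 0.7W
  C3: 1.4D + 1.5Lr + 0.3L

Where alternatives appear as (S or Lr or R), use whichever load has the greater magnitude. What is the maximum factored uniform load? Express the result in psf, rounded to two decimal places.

(S or Lr or R) → R = 61 psf.
C1: 1.3(111) + 1.6(48) + 0.2(61) = 144.30 + 76.80 + 12.20 = 233.30
C2: 0.9(111) - 0.7(7) = 99.90 - 4.90 = 95.00
C3: 1.4(111) + 1.5(4) + 0.3(48) = 155.40 + 6.00 + 14.40 = 175.80
The controlling combination is 1, giving 233.30 psf.

233.30 psf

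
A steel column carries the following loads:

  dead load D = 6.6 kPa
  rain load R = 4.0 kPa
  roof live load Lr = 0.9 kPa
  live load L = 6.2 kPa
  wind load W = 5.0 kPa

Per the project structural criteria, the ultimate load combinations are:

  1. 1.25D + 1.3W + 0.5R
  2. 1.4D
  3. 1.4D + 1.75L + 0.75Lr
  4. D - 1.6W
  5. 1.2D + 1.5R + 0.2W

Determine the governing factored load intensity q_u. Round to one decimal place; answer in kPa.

20.8 kPa

1. 1.25(6.6) + 1.3(5.0) + 0.5(4.0) = 16.8
2. 1.4(6.6) = 9.2
3. 1.4(6.6) + 1.75(6.2) + 0.75(0.9) = 20.8
4. 1.0(6.6) - 1.6(5.0) = -1.4
5. 1.2(6.6) + 1.5(4.0) + 0.2(5.0) = 14.9
Combination 3 governs: q_u = 20.8 kPa.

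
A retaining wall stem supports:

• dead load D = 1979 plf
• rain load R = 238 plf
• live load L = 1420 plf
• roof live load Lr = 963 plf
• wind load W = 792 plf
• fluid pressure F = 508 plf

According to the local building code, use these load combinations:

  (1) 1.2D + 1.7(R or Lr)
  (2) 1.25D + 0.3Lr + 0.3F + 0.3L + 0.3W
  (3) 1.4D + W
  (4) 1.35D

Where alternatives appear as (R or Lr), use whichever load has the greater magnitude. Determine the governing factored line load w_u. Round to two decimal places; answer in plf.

4011.90 plf

(R or Lr) → Lr = 963 plf.
(1) 1.2(1979) + 1.7(963) = 2374.80 + 1637.10 = 4011.90
(2) 1.25(1979) + 0.3(963) + 0.3(508) + 0.3(1420) + 0.3(792) = 2473.75 + 288.90 + 152.40 + 426.00 + 237.60 = 3578.65
(3) 1.4(1979) + 1.0(792) = 2770.60 + 792.00 = 3562.60
(4) 1.35(1979) = 2671.65
The controlling combination is 1, giving 4011.90 plf.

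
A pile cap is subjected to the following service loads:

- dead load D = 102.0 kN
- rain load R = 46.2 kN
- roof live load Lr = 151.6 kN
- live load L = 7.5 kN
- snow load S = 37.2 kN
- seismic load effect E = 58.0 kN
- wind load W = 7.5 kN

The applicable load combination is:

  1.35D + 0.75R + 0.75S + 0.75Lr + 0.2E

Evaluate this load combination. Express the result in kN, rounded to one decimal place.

1.35(102.0) + 0.75(46.2) + 0.75(37.2) + 0.75(151.6) + 0.2(58.0) = 137.7 + 34.7 + 27.9 + 113.7 + 11.6 = 325.6
V_u = 325.6 kN.

325.6 kN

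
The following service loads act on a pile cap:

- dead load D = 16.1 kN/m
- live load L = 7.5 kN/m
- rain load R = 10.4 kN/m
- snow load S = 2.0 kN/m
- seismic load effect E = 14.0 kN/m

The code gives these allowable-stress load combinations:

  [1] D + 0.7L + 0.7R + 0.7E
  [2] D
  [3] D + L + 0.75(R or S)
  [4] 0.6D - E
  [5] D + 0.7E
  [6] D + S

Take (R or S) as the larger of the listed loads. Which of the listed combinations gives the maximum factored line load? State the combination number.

(R or S) → R = 10.4 kN/m.
[1] 1.0(16.1) + 0.7(7.5) + 0.7(10.4) + 0.7(14.0) = 16.10 + 5.25 + 7.28 + 9.80 = 38.43
[2] 1.0(16.1) = 16.10
[3] 1.0(16.1) + 1.0(7.5) + 0.75(10.4) = 16.10 + 7.50 + 7.80 = 31.40
[4] 0.6(16.1) - 1.0(14.0) = 9.66 - 14.00 = -4.34
[5] 1.0(16.1) + 0.7(14.0) = 16.10 + 9.80 = 25.90
[6] 1.0(16.1) + 1.0(2.0) = 16.10 + 2.00 = 18.10
The largest value is 38.43 kN/m from combination 1.

Combination 1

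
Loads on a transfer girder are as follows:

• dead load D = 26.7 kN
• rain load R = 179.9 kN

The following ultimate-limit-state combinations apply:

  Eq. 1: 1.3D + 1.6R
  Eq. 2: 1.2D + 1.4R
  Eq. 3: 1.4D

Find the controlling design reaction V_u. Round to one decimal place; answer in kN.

Eq. 1: 1.3(26.7) + 1.6(179.9) = 322.6
Eq. 2: 1.2(26.7) + 1.4(179.9) = 32.0 + 251.9 = 283.9
Eq. 3: 1.4(26.7) = 37.4
Maximum is from combination 1.

322.6 kN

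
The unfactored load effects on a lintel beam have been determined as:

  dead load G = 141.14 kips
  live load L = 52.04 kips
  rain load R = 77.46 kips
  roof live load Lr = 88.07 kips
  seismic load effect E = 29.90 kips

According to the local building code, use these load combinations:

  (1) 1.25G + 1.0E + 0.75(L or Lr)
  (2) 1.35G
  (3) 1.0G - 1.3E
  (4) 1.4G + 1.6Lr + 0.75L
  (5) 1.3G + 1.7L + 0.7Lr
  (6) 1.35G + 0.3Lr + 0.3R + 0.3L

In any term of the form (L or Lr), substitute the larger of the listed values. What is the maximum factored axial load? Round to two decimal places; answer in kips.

(L or Lr) → Lr = 88.07 kips.
(1) 1.25(141.14) + 1.0(29.90) + 0.75(88.07) = 176.43 + 29.90 + 66.05 = 272.38
(2) 1.35(141.14) = 190.54
(3) 1.0(141.14) - 1.3(29.90) = 141.14 - 38.87 = 102.27
(4) 1.4(141.14) + 1.6(88.07) + 0.75(52.04) = 197.60 + 140.91 + 39.03 = 377.54
(5) 1.3(141.14) + 1.7(52.04) + 0.7(88.07) = 183.48 + 88.47 + 61.65 = 333.60
(6) 1.35(141.14) + 0.3(88.07) + 0.3(77.46) + 0.3(52.04) = 190.54 + 26.42 + 23.24 + 15.61 = 255.81
The controlling combination is 4, giving 377.54 kips.

377.54 kips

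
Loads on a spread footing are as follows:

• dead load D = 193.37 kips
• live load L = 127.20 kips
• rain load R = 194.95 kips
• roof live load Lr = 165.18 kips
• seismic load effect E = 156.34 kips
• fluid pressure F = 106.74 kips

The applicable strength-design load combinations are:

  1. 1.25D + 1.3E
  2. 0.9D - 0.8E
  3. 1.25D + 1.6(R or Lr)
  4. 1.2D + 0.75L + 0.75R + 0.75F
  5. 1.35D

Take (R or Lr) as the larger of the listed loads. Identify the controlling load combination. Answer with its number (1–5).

Combination 4

(R or Lr) → R = 194.95 kips.
1. 1.25(193.37) + 1.3(156.34) = 444.95
2. 0.9(193.37) - 0.8(156.34) = 48.96
3. 1.25(193.37) + 1.6(194.95) = 553.63
4. 1.2(193.37) + 0.75(127.20) + 0.75(194.95) + 0.75(106.74) = 553.71
5. 1.35(193.37) = 261.05
The largest value is 553.71 kips from combination 4.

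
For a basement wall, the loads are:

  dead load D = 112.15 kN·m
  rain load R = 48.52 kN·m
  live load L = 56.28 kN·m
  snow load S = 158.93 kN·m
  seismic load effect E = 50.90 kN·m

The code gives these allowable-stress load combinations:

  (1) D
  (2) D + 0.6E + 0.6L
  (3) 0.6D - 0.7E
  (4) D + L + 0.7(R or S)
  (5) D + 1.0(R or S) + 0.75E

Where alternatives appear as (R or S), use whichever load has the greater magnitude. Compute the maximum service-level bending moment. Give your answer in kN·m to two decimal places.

(R or S) → S = 158.93 kN·m.
(1) 1.0(112.15) = 112.15
(2) 1.0(112.15) + 0.6(50.90) + 0.6(56.28) = 112.15 + 30.54 + 33.77 = 176.46
(3) 0.6(112.15) - 0.7(50.90) = 67.29 - 35.63 = 31.66
(4) 1.0(112.15) + 1.0(56.28) + 0.7(158.93) = 112.15 + 56.28 + 111.25 = 279.68
(5) 1.0(112.15) + 1.0(158.93) + 0.75(50.90) = 112.15 + 158.93 + 38.18 = 309.26
Combination 5 governs: M = 309.26 kN·m.

309.26 kN·m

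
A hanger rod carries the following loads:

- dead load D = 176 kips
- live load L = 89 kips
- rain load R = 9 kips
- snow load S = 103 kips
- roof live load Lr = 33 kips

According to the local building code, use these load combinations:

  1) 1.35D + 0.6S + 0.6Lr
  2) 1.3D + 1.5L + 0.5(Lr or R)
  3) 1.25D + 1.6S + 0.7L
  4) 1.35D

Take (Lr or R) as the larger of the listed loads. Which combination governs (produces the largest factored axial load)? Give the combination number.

Combination 3

(Lr or R) → Lr = 33 kips.
1) 1.35(176) + 0.6(103) + 0.6(33) = 319.20
2) 1.3(176) + 1.5(89) + 0.5(33) = 378.80
3) 1.25(176) + 1.6(103) + 0.7(89) = 447.10
4) 1.35(176) = 237.60
The largest value is 447.10 kips from combination 3.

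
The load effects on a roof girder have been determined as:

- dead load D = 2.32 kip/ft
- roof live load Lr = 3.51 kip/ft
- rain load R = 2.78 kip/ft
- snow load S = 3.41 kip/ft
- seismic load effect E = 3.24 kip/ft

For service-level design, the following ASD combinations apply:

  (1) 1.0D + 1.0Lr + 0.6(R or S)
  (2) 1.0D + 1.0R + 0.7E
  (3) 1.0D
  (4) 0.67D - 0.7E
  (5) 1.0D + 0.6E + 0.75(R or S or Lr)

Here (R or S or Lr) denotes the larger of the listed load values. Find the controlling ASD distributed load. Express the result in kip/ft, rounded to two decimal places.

(R or S) → S = 3.41 kip/ft; (R or S or Lr) → Lr = 3.51 kip/ft.
(1) 1.0(2.32) + 1.0(3.51) + 0.6(3.41) = 2.32 + 3.51 + 2.05 = 7.88
(2) 1.0(2.32) + 1.0(2.78) + 0.7(3.24) = 2.32 + 2.78 + 2.27 = 7.37
(3) 1.0(2.32) = 2.32
(4) 0.67(2.32) - 0.7(3.24) = -0.71
(5) 1.0(2.32) + 0.6(3.24) + 0.75(3.51) = 6.90
Maximum is from combination 1.

7.88 kip/ft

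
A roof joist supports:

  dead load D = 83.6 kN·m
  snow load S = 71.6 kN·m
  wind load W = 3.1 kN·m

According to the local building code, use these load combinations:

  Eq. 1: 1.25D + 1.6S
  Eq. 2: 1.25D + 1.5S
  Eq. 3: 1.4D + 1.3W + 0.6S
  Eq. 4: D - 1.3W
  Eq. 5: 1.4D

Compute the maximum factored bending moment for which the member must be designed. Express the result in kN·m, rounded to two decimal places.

Eq. 1: 1.25(83.6) + 1.6(71.6) = 219.06
Eq. 2: 1.25(83.6) + 1.5(71.6) = 211.90
Eq. 3: 1.4(83.6) + 1.3(3.1) + 0.6(71.6) = 164.03
Eq. 4: 1.0(83.6) - 1.3(3.1) = 79.57
Eq. 5: 1.4(83.6) = 117.04
The controlling combination is 1, giving 219.06 kN·m.

219.06 kN·m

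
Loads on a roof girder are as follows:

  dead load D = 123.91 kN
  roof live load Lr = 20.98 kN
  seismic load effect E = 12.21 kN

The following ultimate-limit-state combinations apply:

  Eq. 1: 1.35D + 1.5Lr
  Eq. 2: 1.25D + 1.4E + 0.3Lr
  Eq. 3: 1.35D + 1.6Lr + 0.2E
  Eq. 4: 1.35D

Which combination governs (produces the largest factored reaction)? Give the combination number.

Combination 3

Eq. 1: 1.35(123.91) + 1.5(20.98) = 167.28 + 31.47 = 198.75
Eq. 2: 1.25(123.91) + 1.4(12.21) + 0.3(20.98) = 178.28
Eq. 3: 1.35(123.91) + 1.6(20.98) + 0.2(12.21) = 167.28 + 33.57 + 2.44 = 203.29
Eq. 4: 1.35(123.91) = 167.28
The largest value is 203.29 kN from combination 3.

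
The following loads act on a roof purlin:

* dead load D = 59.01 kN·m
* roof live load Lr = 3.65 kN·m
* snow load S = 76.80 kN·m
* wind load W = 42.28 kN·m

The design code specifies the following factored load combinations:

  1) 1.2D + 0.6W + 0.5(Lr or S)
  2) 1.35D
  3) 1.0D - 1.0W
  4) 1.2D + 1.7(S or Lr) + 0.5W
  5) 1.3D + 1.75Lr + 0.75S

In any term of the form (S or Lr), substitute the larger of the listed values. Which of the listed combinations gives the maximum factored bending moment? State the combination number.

Combination 4

(Lr or S) → S = 76.80 kN·m; (S or Lr) → S = 76.80 kN·m.
1) 1.2(59.01) + 0.6(42.28) + 0.5(76.80) = 70.81 + 25.37 + 38.40 = 134.58
2) 1.35(59.01) = 79.66
3) 1.0(59.01) - 1.0(42.28) = 59.01 - 42.28 = 16.73
4) 1.2(59.01) + 1.7(76.80) + 0.5(42.28) = 70.81 + 130.56 + 21.14 = 222.51
5) 1.3(59.01) + 1.75(3.65) + 0.75(76.80) = 76.71 + 6.39 + 57.60 = 140.70
The largest value is 222.51 kN·m from combination 4.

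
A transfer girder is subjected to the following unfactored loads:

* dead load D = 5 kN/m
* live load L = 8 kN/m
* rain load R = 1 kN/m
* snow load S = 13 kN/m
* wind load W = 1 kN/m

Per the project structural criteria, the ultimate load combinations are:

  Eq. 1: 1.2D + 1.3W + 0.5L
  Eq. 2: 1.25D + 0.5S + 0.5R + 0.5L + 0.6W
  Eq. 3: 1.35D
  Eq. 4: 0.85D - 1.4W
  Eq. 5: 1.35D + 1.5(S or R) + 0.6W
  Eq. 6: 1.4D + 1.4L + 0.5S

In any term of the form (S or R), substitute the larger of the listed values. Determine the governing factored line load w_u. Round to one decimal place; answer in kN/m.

26.9 kN/m

(S or R) → S = 13 kN/m.
Eq. 1: 1.2(5) + 1.3(1) + 0.5(8) = 6.0 + 1.3 + 4.0 = 11.3
Eq. 2: 1.25(5) + 0.5(13) + 0.5(1) + 0.5(8) + 0.6(1) = 6.3 + 6.5 + 0.5 + 4.0 + 0.6 = 17.9
Eq. 3: 1.35(5) = 6.8
Eq. 4: 0.85(5) - 1.4(1) = 4.3 - 1.4 = 2.9
Eq. 5: 1.35(5) + 1.5(13) + 0.6(1) = 6.8 + 19.5 + 0.6 = 26.9
Eq. 6: 1.4(5) + 1.4(8) + 0.5(13) = 7.0 + 11.2 + 6.5 = 24.7
Combination 5 governs: w_u = 26.9 kN/m.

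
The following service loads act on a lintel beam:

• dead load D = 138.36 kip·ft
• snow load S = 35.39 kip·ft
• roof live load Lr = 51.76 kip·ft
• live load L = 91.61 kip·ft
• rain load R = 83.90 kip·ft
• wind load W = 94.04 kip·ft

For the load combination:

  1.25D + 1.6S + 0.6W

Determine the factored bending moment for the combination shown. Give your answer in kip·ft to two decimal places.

1.25(138.36) + 1.6(35.39) + 0.6(94.04) = 286.00
M_u = 286.00 kip·ft.

286.00 kip·ft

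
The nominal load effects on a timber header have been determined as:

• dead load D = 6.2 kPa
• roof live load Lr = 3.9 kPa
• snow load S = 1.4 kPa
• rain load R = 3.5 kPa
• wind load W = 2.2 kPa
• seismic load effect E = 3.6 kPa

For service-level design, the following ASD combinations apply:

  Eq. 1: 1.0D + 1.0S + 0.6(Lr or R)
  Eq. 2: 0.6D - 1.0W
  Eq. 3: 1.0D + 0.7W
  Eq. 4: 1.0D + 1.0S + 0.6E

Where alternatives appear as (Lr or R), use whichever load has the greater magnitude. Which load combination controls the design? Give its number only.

(Lr or R) → Lr = 3.9 kPa.
Eq. 1: 1.0(6.2) + 1.0(1.4) + 0.6(3.9) = 6.20 + 1.40 + 2.34 = 9.94
Eq. 2: 0.6(6.2) - 1.0(2.2) = 3.72 - 2.20 = 1.52
Eq. 3: 1.0(6.2) + 0.7(2.2) = 6.20 + 1.54 = 7.74
Eq. 4: 1.0(6.2) + 1.0(1.4) + 0.6(3.6) = 6.20 + 1.40 + 2.16 = 9.76
The largest value is 9.94 kPa from combination 1.

Combination 1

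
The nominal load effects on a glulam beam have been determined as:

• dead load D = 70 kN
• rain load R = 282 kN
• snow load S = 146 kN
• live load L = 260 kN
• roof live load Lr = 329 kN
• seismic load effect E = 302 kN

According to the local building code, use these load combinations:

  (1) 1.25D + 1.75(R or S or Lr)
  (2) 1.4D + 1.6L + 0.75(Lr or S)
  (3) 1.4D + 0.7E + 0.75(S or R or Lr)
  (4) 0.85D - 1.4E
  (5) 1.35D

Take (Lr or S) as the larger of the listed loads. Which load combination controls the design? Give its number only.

(R or S or Lr) → Lr = 329 kN; (Lr or S) → Lr = 329 kN; (S or R or Lr) → Lr = 329 kN.
(1) 1.25(70) + 1.75(329) = 87.5 + 575.8 = 663.3
(2) 1.4(70) + 1.6(260) + 0.75(329) = 98.0 + 416.0 + 246.8 = 760.8
(3) 1.4(70) + 0.7(302) + 0.75(329) = 98.0 + 211.4 + 246.8 = 556.2
(4) 0.85(70) - 1.4(302) = 59.5 - 422.8 = -363.3
(5) 1.35(70) = 94.5
The largest value is 760.8 kN from combination 2.

Combination 2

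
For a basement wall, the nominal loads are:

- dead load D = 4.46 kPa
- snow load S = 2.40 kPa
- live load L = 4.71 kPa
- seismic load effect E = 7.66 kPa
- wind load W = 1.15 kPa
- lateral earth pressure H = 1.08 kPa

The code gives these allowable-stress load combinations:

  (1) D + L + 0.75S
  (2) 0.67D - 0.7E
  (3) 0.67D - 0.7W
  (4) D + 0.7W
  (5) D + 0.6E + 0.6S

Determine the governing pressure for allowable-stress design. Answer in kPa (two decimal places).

(1) 1.0(4.46) + 1.0(4.71) + 0.75(2.40) = 4.46 + 4.71 + 1.80 = 10.97
(2) 0.67(4.46) - 0.7(7.66) = 2.99 - 5.36 = -2.37
(3) 0.67(4.46) - 0.7(1.15) = 2.99 - 0.81 = 2.18
(4) 1.0(4.46) + 0.7(1.15) = 4.46 + 0.81 = 5.27
(5) 1.0(4.46) + 0.6(7.66) + 0.6(2.40) = 4.46 + 4.60 + 1.44 = 10.50
The controlling combination is 1, giving 10.97 kPa.

10.97 kPa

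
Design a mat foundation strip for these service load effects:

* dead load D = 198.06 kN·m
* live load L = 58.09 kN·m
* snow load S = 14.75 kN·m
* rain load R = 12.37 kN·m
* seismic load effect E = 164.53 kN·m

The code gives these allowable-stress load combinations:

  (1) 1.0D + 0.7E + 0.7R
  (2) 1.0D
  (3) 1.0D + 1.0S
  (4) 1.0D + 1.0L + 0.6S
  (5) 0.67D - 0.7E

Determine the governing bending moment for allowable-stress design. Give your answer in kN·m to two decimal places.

321.89 kN·m

(1) 1.0(198.06) + 0.7(164.53) + 0.7(12.37) = 198.06 + 115.17 + 8.66 = 321.89
(2) 1.0(198.06) = 198.06
(3) 1.0(198.06) + 1.0(14.75) = 198.06 + 14.75 = 212.81
(4) 1.0(198.06) + 1.0(58.09) + 0.6(14.75) = 198.06 + 58.09 + 8.85 = 265.00
(5) 0.67(198.06) - 0.7(164.53) = 132.70 - 115.17 = 17.53
Combination 1 governs: M = 321.89 kN·m.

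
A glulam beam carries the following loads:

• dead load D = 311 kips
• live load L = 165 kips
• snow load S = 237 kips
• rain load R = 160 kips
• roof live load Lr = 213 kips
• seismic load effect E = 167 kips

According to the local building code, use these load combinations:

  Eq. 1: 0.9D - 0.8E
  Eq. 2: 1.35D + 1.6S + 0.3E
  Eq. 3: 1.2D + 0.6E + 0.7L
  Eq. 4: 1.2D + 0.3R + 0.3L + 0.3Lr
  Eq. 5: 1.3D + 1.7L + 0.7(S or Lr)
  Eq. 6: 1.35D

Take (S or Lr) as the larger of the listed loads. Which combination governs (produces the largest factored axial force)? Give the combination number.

(S or Lr) → S = 237 kips.
Eq. 1: 0.9(311) - 0.8(167) = 146.3
Eq. 2: 1.35(311) + 1.6(237) + 0.3(167) = 849.2
Eq. 3: 1.2(311) + 0.6(167) + 0.7(165) = 588.9
Eq. 4: 1.2(311) + 0.3(160) + 0.3(165) + 0.3(213) = 534.6
Eq. 5: 1.3(311) + 1.7(165) + 0.7(237) = 850.7
Eq. 6: 1.35(311) = 419.9
The largest value is 850.7 kips from combination 5.

Combination 5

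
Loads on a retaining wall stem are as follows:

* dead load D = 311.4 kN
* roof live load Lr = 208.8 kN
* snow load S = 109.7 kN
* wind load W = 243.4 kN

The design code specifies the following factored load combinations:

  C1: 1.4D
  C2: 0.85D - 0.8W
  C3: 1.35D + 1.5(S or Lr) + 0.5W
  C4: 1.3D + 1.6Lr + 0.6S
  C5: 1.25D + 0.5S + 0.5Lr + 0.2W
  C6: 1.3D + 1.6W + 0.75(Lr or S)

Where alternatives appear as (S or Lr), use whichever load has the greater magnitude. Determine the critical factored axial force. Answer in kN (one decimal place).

950.9 kN

(S or Lr) → Lr = 208.8 kN; (Lr or S) → Lr = 208.8 kN.
C1: 1.4(311.4) = 436.0
C2: 0.85(311.4) - 0.8(243.4) = 70.0
C3: 1.35(311.4) + 1.5(208.8) + 0.5(243.4) = 855.3
C4: 1.3(311.4) + 1.6(208.8) + 0.6(109.7) = 804.7
C5: 1.25(311.4) + 0.5(109.7) + 0.5(208.8) + 0.2(243.4) = 597.2
C6: 1.3(311.4) + 1.6(243.4) + 0.75(208.8) = 950.9
Maximum is from combination 6.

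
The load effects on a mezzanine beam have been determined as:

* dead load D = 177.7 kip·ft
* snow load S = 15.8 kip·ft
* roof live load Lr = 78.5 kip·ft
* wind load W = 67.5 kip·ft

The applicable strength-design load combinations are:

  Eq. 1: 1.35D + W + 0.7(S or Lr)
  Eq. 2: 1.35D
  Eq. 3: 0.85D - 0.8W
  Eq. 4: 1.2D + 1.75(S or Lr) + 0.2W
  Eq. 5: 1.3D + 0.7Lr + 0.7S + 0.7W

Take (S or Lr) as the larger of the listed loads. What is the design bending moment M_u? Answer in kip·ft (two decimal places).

364.12 kip·ft

(S or Lr) → Lr = 78.5 kip·ft.
Eq. 1: 1.35(177.7) + 1.0(67.5) + 0.7(78.5) = 239.90 + 67.50 + 54.95 = 362.35
Eq. 2: 1.35(177.7) = 239.90
Eq. 3: 0.85(177.7) - 0.8(67.5) = 151.05 - 54.00 = 97.05
Eq. 4: 1.2(177.7) + 1.75(78.5) + 0.2(67.5) = 213.24 + 137.38 + 13.50 = 364.12
Eq. 5: 1.3(177.7) + 0.7(78.5) + 0.7(15.8) + 0.7(67.5) = 231.01 + 54.95 + 11.06 + 47.25 = 344.27
Combination 4 governs: M_u = 364.12 kip·ft.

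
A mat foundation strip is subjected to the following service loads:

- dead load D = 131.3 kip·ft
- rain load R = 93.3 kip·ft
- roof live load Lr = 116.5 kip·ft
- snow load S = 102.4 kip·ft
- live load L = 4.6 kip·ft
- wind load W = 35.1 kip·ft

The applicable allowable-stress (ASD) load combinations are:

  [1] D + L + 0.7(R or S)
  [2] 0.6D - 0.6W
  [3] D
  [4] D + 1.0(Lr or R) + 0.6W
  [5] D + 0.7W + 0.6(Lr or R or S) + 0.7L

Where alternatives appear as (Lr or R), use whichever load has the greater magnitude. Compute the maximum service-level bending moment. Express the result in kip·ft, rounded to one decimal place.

268.9 kip·ft

(R or S) → S = 102.4 kip·ft; (Lr or R) → Lr = 116.5 kip·ft; (Lr or R or S) → Lr = 116.5 kip·ft.
[1] 1.0(131.3) + 1.0(4.6) + 0.7(102.4) = 131.3 + 4.6 + 71.7 = 207.6
[2] 0.6(131.3) - 0.6(35.1) = 78.8 - 21.1 = 57.7
[3] 1.0(131.3) = 131.3
[4] 1.0(131.3) + 1.0(116.5) + 0.6(35.1) = 131.3 + 116.5 + 21.1 = 268.9
[5] 1.0(131.3) + 0.7(35.1) + 0.6(116.5) + 0.7(4.6) = 131.3 + 24.6 + 69.9 + 3.2 = 229.0
The controlling combination is 4, giving 268.9 kip·ft.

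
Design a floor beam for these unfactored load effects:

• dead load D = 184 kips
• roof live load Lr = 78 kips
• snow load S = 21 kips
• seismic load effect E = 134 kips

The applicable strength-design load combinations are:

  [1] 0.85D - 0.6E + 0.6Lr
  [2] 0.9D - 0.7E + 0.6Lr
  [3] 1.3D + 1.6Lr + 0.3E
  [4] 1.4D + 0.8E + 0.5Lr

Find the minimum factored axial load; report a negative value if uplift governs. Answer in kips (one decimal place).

118.6 kips

[1] 0.85(184) - 0.6(134) + 0.6(78) = 156.4 - 80.4 + 46.8 = 122.8
[2] 0.9(184) - 0.7(134) + 0.6(78) = 165.6 - 93.8 + 46.8 = 118.6
[3] 1.3(184) + 1.6(78) + 0.3(134) = 239.2 + 124.8 + 40.2 = 404.2
[4] 1.4(184) + 0.8(134) + 0.5(78) = 257.6 + 107.2 + 39.0 = 403.8
Combination 2 gives the minimum: 118.6 kips.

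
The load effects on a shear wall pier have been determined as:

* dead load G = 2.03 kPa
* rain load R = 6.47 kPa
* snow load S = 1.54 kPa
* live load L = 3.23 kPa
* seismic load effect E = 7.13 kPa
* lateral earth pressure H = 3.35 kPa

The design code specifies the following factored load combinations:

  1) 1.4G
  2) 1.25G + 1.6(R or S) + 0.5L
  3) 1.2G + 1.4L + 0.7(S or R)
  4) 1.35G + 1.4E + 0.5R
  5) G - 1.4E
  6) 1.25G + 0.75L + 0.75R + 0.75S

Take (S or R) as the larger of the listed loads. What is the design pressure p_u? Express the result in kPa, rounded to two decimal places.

15.96 kPa

(R or S) → R = 6.47 kPa; (S or R) → R = 6.47 kPa.
1) 1.4(2.03) = 2.84
2) 1.25(2.03) + 1.6(6.47) + 0.5(3.23) = 14.50
3) 1.2(2.03) + 1.4(3.23) + 0.7(6.47) = 11.49
4) 1.35(2.03) + 1.4(7.13) + 0.5(6.47) = 15.96
5) 1.0(2.03) - 1.4(7.13) = -7.95
6) 1.25(2.03) + 0.75(3.23) + 0.75(6.47) + 0.75(1.54) = 10.97
Maximum is from combination 4.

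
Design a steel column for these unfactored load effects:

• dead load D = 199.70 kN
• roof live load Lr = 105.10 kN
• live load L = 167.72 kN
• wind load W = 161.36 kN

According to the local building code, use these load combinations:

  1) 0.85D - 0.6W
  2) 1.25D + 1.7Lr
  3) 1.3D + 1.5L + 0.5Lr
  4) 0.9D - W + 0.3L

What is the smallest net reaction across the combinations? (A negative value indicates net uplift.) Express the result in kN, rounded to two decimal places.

68.69 kN

1) 0.85(199.70) - 0.6(161.36) = 169.75 - 96.82 = 72.93
2) 1.25(199.70) + 1.7(105.10) = 249.63 + 178.67 = 428.30
3) 1.3(199.70) + 1.5(167.72) + 0.5(105.10) = 259.61 + 251.58 + 52.55 = 563.74
4) 0.9(199.70) - 1.0(161.36) + 0.3(167.72) = 179.73 - 161.36 + 50.32 = 68.69
Combination 4 gives the minimum: 68.69 kN.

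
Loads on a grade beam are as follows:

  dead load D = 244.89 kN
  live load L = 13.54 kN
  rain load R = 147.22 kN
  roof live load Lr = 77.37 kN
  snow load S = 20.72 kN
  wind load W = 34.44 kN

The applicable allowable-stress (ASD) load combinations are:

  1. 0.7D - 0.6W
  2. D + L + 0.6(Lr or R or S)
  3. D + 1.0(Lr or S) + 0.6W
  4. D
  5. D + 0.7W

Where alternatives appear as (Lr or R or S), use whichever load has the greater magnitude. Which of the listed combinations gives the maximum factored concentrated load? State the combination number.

(Lr or R or S) → R = 147.22 kN; (Lr or S) → Lr = 77.37 kN.
1. 0.7(244.89) - 0.6(34.44) = 171.42 - 20.66 = 150.76
2. 1.0(244.89) + 1.0(13.54) + 0.6(147.22) = 244.89 + 13.54 + 88.33 = 346.76
3. 1.0(244.89) + 1.0(77.37) + 0.6(34.44) = 244.89 + 77.37 + 20.66 = 342.92
4. 1.0(244.89) = 244.89
5. 1.0(244.89) + 0.7(34.44) = 244.89 + 24.11 = 269.00
The largest value is 346.76 kN from combination 2.

Combination 2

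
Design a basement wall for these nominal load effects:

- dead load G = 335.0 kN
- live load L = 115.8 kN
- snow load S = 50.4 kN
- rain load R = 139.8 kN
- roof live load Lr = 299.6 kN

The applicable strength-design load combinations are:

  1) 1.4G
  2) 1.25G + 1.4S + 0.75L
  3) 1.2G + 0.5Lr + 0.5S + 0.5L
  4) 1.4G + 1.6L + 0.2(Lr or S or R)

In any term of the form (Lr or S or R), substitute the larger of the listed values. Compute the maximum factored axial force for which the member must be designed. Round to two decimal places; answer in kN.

714.20 kN

(Lr or S or R) → Lr = 299.6 kN.
1) 1.4(335.0) = 469.00
2) 1.25(335.0) + 1.4(50.4) + 0.75(115.8) = 418.75 + 70.56 + 86.85 = 576.16
3) 1.2(335.0) + 0.5(299.6) + 0.5(50.4) + 0.5(115.8) = 402.00 + 149.80 + 25.20 + 57.90 = 634.90
4) 1.4(335.0) + 1.6(115.8) + 0.2(299.6) = 469.00 + 185.28 + 59.92 = 714.20
Maximum is from combination 4.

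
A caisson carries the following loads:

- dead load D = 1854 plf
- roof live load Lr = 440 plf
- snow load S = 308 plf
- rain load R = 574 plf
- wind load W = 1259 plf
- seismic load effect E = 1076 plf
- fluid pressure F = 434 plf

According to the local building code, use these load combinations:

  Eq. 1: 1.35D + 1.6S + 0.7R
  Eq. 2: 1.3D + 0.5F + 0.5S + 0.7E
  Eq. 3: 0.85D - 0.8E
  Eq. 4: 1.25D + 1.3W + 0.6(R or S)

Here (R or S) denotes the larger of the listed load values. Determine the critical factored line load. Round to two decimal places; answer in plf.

(R or S) → R = 574 plf.
Eq. 1: 1.35(1854) + 1.6(308) + 0.7(574) = 2502.90 + 492.80 + 401.80 = 3397.50
Eq. 2: 1.3(1854) + 0.5(434) + 0.5(308) + 0.7(1076) = 2410.20 + 217.00 + 154.00 + 753.20 = 3534.40
Eq. 3: 0.85(1854) - 0.8(1076) = 1575.90 - 860.80 = 715.10
Eq. 4: 1.25(1854) + 1.3(1259) + 0.6(574) = 2317.50 + 1636.70 + 344.40 = 4298.60
Maximum is from combination 4.

4298.60 plf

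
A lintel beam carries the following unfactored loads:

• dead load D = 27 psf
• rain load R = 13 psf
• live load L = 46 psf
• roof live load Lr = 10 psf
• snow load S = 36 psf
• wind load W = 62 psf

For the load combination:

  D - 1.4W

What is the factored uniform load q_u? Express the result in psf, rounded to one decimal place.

-59.8 psf

1.0(27) - 1.4(62) = 27.0 - 86.8 = -59.8
q_u = -59.8 psf.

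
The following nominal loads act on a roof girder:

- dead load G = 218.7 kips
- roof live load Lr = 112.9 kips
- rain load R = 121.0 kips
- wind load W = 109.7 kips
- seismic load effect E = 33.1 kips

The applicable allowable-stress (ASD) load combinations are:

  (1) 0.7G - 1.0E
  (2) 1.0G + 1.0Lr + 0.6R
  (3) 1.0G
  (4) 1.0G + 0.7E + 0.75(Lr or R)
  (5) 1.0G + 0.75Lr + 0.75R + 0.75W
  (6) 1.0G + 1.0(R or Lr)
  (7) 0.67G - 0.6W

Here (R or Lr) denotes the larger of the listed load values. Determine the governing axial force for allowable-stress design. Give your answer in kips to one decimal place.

476.4 kips

(Lr or R) → R = 121.0 kips; (R or Lr) → R = 121.0 kips.
(1) 0.7(218.7) - 1.0(33.1) = 120.0
(2) 1.0(218.7) + 1.0(112.9) + 0.6(121.0) = 404.2
(3) 1.0(218.7) = 218.7
(4) 1.0(218.7) + 0.7(33.1) + 0.75(121.0) = 332.6
(5) 1.0(218.7) + 0.75(112.9) + 0.75(121.0) + 0.75(109.7) = 476.4
(6) 1.0(218.7) + 1.0(121.0) = 339.7
(7) 0.67(218.7) - 0.6(109.7) = 80.7
Maximum is from combination 5.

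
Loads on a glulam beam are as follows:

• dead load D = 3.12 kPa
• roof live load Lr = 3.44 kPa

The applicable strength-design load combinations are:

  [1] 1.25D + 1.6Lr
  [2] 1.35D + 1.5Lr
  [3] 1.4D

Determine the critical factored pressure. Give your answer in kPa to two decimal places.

9.40 kPa

[1] 1.25(3.12) + 1.6(3.44) = 9.40
[2] 1.35(3.12) + 1.5(3.44) = 9.37
[3] 1.4(3.12) = 4.37
The controlling combination is 1, giving 9.40 kPa.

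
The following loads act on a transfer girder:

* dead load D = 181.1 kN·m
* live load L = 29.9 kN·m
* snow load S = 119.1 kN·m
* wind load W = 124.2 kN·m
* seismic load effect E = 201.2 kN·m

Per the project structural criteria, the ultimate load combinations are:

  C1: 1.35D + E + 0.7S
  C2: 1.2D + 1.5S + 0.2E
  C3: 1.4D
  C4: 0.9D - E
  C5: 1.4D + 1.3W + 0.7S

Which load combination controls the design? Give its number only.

C1: 1.35(181.1) + 1.0(201.2) + 0.7(119.1) = 244.49 + 201.20 + 83.37 = 529.06
C2: 1.2(181.1) + 1.5(119.1) + 0.2(201.2) = 217.32 + 178.65 + 40.24 = 436.21
C3: 1.4(181.1) = 253.54
C4: 0.9(181.1) - 1.0(201.2) = 162.99 - 201.20 = -38.21
C5: 1.4(181.1) + 1.3(124.2) + 0.7(119.1) = 253.54 + 161.46 + 83.37 = 498.37
The largest value is 529.06 kN·m from combination 1.

Combination 1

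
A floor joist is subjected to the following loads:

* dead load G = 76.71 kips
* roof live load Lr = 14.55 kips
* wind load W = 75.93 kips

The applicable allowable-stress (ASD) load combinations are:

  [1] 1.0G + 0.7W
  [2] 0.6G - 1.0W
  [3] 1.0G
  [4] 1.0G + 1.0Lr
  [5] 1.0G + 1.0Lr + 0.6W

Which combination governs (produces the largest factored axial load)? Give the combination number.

[1] 1.0(76.71) + 0.7(75.93) = 76.71 + 53.15 = 129.86
[2] 0.6(76.71) - 1.0(75.93) = 46.03 - 75.93 = -29.90
[3] 1.0(76.71) = 76.71
[4] 1.0(76.71) + 1.0(14.55) = 76.71 + 14.55 = 91.26
[5] 1.0(76.71) + 1.0(14.55) + 0.6(75.93) = 76.71 + 14.55 + 45.56 = 136.82
The largest value is 136.82 kips from combination 5.

Combination 5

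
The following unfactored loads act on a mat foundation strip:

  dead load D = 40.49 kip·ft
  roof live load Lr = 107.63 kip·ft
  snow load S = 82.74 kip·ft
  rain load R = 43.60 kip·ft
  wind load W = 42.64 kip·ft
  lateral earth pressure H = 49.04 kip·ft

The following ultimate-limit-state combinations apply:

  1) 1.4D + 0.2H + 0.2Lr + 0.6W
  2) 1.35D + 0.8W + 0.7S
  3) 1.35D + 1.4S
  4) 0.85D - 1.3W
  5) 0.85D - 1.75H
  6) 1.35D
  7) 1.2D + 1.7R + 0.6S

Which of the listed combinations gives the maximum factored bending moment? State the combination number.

Combination 7

1) 1.4(40.49) + 0.2(49.04) + 0.2(107.63) + 0.6(42.64) = 113.60
2) 1.35(40.49) + 0.8(42.64) + 0.7(82.74) = 54.66 + 34.11 + 57.92 = 146.69
3) 1.35(40.49) + 1.4(82.74) = 54.66 + 115.84 = 170.50
4) 0.85(40.49) - 1.3(42.64) = -21.02
5) 0.85(40.49) - 1.75(49.04) = 34.42 - 85.82 = -51.40
6) 1.35(40.49) = 54.66
7) 1.2(40.49) + 1.7(43.60) + 0.6(82.74) = 48.59 + 74.12 + 49.64 = 172.35
The largest value is 172.35 kip·ft from combination 7.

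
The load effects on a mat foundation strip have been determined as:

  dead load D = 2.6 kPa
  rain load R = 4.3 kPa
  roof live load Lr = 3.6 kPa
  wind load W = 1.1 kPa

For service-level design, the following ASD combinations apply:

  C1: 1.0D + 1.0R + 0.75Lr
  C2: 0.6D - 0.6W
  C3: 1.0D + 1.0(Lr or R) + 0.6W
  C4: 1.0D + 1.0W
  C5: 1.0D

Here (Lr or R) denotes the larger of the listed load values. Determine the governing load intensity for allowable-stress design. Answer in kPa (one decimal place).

9.6 kPa

(Lr or R) → R = 4.3 kPa.
C1: 1.0(2.6) + 1.0(4.3) + 0.75(3.6) = 9.6
C2: 0.6(2.6) - 0.6(1.1) = 0.9
C3: 1.0(2.6) + 1.0(4.3) + 0.6(1.1) = 7.6
C4: 1.0(2.6) + 1.0(1.1) = 3.7
C5: 1.0(2.6) = 2.6
The controlling combination is 1, giving 9.6 kPa.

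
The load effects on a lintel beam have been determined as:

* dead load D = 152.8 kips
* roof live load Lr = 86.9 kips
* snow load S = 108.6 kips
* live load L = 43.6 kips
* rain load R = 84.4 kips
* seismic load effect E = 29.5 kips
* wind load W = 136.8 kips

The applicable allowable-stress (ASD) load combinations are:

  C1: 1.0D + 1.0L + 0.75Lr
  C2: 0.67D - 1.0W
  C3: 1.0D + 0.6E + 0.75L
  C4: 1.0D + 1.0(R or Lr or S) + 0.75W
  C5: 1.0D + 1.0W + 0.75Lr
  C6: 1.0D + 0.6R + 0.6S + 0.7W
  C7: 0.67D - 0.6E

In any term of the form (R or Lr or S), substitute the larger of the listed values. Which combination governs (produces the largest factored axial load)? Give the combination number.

(R or Lr or S) → S = 108.6 kips.
C1: 1.0(152.8) + 1.0(43.6) + 0.75(86.9) = 152.8 + 43.6 + 65.2 = 261.6
C2: 0.67(152.8) - 1.0(136.8) = 102.4 - 136.8 = -34.4
C3: 1.0(152.8) + 0.6(29.5) + 0.75(43.6) = 152.8 + 17.7 + 32.7 = 203.2
C4: 1.0(152.8) + 1.0(108.6) + 0.75(136.8) = 152.8 + 108.6 + 102.6 = 364.0
C5: 1.0(152.8) + 1.0(136.8) + 0.75(86.9) = 152.8 + 136.8 + 65.2 = 354.8
C6: 1.0(152.8) + 0.6(84.4) + 0.6(108.6) + 0.7(136.8) = 152.8 + 50.6 + 65.2 + 95.8 = 364.4
C7: 0.67(152.8) - 0.6(29.5) = 102.4 - 17.7 = 84.7
The largest value is 364.4 kips from combination 6.

Combination 6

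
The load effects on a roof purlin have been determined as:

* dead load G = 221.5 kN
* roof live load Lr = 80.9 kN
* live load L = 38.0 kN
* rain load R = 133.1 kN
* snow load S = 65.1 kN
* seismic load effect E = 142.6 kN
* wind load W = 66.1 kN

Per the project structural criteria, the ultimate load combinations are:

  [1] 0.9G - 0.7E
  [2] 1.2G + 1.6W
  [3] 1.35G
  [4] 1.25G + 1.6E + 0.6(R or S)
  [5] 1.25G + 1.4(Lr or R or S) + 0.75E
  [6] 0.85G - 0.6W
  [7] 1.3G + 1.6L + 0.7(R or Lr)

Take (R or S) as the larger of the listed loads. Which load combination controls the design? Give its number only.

(R or S) → R = 133.1 kN; (Lr or R or S) → R = 133.1 kN; (R or Lr) → R = 133.1 kN.
[1] 0.9(221.5) - 0.7(142.6) = 99.5
[2] 1.2(221.5) + 1.6(66.1) = 265.8 + 105.8 = 371.6
[3] 1.35(221.5) = 299.0
[4] 1.25(221.5) + 1.6(142.6) + 0.6(133.1) = 584.9
[5] 1.25(221.5) + 1.4(133.1) + 0.75(142.6) = 276.9 + 186.3 + 107.0 = 570.2
[6] 0.85(221.5) - 0.6(66.1) = 188.3 - 39.7 = 148.6
[7] 1.3(221.5) + 1.6(38.0) + 0.7(133.1) = 441.9
The largest value is 584.9 kN from combination 4.

Combination 4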